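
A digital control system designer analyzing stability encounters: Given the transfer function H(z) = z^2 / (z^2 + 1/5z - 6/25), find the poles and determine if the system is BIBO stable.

Poles are roots of the denominator: z^2 + 1/5z - 6/25 = 0.
Quadratic formula: z = [-(1/5) +/- sqrt((1/5)^2 - 4*(-6/25))] / 2
Discriminant = 1/25 + 24/25 = 1; sqrt = 1.
z = (-1/5 +/- 1) / 2 => z = 2/5 or z = -3/5.
|p1| = 3/5, |p2| = 2/5.
For BIBO stability, all poles must lie inside the unit circle (|p| < 1).
System is STABLE since both |p| < 1.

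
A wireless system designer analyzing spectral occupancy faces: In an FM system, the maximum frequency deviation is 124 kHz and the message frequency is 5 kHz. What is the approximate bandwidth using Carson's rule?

Carson's rule: BW = 2*(delta_f + f_m)
= 2*(124 + 5) kHz = 258 kHz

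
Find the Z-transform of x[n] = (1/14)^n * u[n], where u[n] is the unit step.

The Z-transform of a^n * u[n] is z/(z-a) for |z| > |a|.
Here a = 1/14, so X(z) = z/(z - (1/14)) = 14z/(14z - 1)
ROC: |z| > 1/14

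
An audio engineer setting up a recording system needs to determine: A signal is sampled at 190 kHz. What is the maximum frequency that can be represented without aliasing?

The maximum frequency that can be represented without aliasing
is the Nyquist frequency: f_max = f_s / 2 = 190 kHz / 2 = 95 kHz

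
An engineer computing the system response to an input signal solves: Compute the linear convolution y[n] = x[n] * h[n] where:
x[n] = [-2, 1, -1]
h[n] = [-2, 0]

y[n] = sum_k x[k]*h[n-k]. Output length = len(x) + len(h) - 1 = 3 + 2 - 1 = 4.
y[0] = -2*-2 = 4
y[1] = 1*-2 + -2*0 = -2
y[2] = -1*-2 + 1*0 = 2
y[3] = -1*0 = 0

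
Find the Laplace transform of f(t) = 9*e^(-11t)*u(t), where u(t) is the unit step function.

Standard Laplace transform pair:
e^(-at)*u(t) <-> 1/(s+a)
With a = 11: L{9*e^(-11t)*u(t)} = 9/(s+11), ROC: Re(s) > -11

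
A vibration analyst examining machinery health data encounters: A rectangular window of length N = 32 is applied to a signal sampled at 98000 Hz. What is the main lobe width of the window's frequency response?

For a rectangular window of length N,
the main lobe width in frequency is 2*f_s/N.
= 2*98000/32 = 6125 Hz
This determines the minimum frequency separation for resolving two sinusoids.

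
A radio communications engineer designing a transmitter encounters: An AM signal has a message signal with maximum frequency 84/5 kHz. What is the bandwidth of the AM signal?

In AM (double-sideband), the bandwidth is twice the message frequency.
BW = 2 * f_m = 2 * 84/5 kHz = 168/5 kHz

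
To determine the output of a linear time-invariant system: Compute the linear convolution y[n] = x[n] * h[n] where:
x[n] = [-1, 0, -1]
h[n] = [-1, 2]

y[n] = sum_k x[k]*h[n-k]. Output length = len(x) + len(h) - 1 = 3 + 2 - 1 = 4.
y[0] = -1*-1 = 1
y[1] = 0*-1 + -1*2 = -2
y[2] = -1*-1 + 0*2 = 1
y[3] = -1*2 = -2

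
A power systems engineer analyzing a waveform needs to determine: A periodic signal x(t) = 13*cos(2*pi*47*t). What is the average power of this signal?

Average power of A*cos(wt) is A^2/2.
P = 13^2 / 2 = 169/2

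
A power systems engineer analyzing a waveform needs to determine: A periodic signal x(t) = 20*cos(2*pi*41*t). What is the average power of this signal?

Average power of A*cos(wt) is A^2/2.
P = 20^2 / 2 = 400/2 = 200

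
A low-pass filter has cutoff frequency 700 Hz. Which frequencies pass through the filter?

A low-pass filter passes all frequencies below the cutoff frequency 700 Hz and attenuates higher frequencies.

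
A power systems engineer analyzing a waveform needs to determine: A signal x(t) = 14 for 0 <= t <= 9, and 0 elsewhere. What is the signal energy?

Energy = integral of |x(t)|^2 dt over the signal duration
= 14^2 * 9 = 196 * 9 = 1764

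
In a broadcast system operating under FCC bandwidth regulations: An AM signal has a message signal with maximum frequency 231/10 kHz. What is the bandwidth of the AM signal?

In AM (double-sideband), the bandwidth is twice the message frequency.
BW = 2 * f_m = 2 * 231/10 kHz = 231/5 kHz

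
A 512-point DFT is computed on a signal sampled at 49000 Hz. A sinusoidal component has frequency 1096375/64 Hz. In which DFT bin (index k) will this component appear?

DFT frequency resolution = f_s/N = 49000/512 = 6125/64 Hz
Bin index k = f_signal / resolution = 1096375/64 / 6125/64 = 179
The signal frequency 1096375/64 Hz falls in DFT bin k = 179.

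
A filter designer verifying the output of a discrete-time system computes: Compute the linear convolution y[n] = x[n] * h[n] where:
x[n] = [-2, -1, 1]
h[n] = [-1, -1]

y[n] = sum_k x[k]*h[n-k]. Output length = len(x) + len(h) - 1 = 3 + 2 - 1 = 4.
y[0] = -2*-1 = 2
y[1] = -1*-1 + -2*-1 = 3
y[2] = 1*-1 + -1*-1 = 0
y[3] = 1*-1 = -1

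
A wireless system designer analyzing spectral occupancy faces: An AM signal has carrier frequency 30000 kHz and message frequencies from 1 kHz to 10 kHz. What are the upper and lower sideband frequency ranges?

Upper sideband (USB) = fc + [fm_low, fm_high] = 30000 + [1, 10] = [30001, 30010] kHz
Lower sideband (LSB) = fc - [fm_high, fm_low] = 30000 - [10, 1] = [29990, 29999] kHz
Total occupied spectrum: 29990 kHz to 30010 kHz (plus carrier at 30000 kHz)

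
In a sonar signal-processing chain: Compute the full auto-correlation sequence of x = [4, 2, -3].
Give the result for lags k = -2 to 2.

r_xx[k] = sum_m x[m]*x[m+k], indexed from 0, for k = -2 to 2:
  r_xx[-2] = x[2]*x[0] = -12
  r_xx[-1] = x[1]*x[0] + x[2]*x[1] = 2
  r_xx[0] = x[0]*x[0] + x[1]*x[1] + x[2]*x[2] = 29
  r_xx[1] = x[0]*x[1] + x[1]*x[2] = 2
  r_xx[2] = x[0]*x[2] = -12
r_xx = [-12, 2, 29, 2, -12]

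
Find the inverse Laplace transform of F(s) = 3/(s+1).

Standard pair: k/(s+a) <-> k*e^(-at)*u(t)
With k=3, a=1: f(t) = 3*e^(-t)*u(t)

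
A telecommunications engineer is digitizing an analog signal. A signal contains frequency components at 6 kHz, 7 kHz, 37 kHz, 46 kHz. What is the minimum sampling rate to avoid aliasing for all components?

The highest frequency component is f_max = 46 kHz.
Nyquist rate = 2 * f_max = 2 * 46 kHz = 92 kHz.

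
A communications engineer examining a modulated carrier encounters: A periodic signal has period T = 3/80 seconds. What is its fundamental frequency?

The fundamental frequency is the reciprocal of the period.
f = 1/T = 1/(3/80) = 80/3 Hz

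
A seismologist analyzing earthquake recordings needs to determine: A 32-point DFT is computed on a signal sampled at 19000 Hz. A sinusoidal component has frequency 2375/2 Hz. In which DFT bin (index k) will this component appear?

DFT frequency resolution = f_s/N = 19000/32 = 2375/4 Hz
Bin index k = f_signal / resolution = 2375/2 / 2375/4 = 2
The signal frequency 2375/2 Hz falls in DFT bin k = 2.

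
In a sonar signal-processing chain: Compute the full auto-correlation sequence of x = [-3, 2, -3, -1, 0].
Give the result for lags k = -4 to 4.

r_xx[k] = sum_m x[m]*x[m+k], indexed from 0, for k = -4 to 4:
  r_xx[-4] = x[4]*x[0] = 0
  r_xx[-3] = x[3]*x[0] + x[4]*x[1] = 3
  r_xx[-2] = x[2]*x[0] + x[3]*x[1] + x[4]*x[2] = 7
  r_xx[-1] = x[1]*x[0] + x[2]*x[1] + x[3]*x[2] + x[4]*x[3] = -9
  r_xx[0] = x[0]*x[0] + x[1]*x[1] + x[2]*x[2] + x[3]*x[3] + x[4]*x[4] = 23
  r_xx[1] = x[0]*x[1] + x[1]*x[2] + x[2]*x[3] + x[3]*x[4] = -9
  r_xx[2] = x[0]*x[2] + x[1]*x[3] + x[2]*x[4] = 7
  r_xx[3] = x[0]*x[3] + x[1]*x[4] = 3
  r_xx[4] = x[0]*x[4] = 0
r_xx = [0, 3, 7, -9, 23, -9, 7, 3, 0]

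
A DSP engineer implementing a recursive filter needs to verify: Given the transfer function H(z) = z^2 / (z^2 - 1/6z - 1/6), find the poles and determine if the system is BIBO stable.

Poles are roots of the denominator: z^2 - 1/6z - 1/6 = 0.
Quadratic formula: z = [-(-1/6) +/- sqrt((-1/6)^2 - 4*(-1/6))] / 2
Discriminant = 1/36 + 2/3 = 25/36; sqrt = 5/6.
z = (1/6 +/- 5/6) / 2 => z = 1/2 or z = -1/3.
|p1| = 1/3, |p2| = 1/2.
For BIBO stability, all poles must lie inside the unit circle (|p| < 1).
System is STABLE since both |p| < 1.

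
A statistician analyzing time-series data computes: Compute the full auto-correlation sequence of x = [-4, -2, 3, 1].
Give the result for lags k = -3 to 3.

r_xx[k] = sum_m x[m]*x[m+k], indexed from 0, for k = -3 to 3:
  r_xx[-3] = x[3]*x[0] = -4
  r_xx[-2] = x[2]*x[0] + x[3]*x[1] = -14
  r_xx[-1] = x[1]*x[0] + x[2]*x[1] + x[3]*x[2] = 5
  r_xx[0] = x[0]*x[0] + x[1]*x[1] + x[2]*x[2] + x[3]*x[3] = 30
  r_xx[1] = x[0]*x[1] + x[1]*x[2] + x[2]*x[3] = 5
  r_xx[2] = x[0]*x[2] + x[1]*x[3] = -14
  r_xx[3] = x[0]*x[3] = -4
r_xx = [-4, -14, 5, 30, 5, -14, -4]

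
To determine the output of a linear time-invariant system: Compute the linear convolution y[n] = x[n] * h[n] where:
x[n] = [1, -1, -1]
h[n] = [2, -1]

y[n] = sum_k x[k]*h[n-k]. Output length = len(x) + len(h) - 1 = 3 + 2 - 1 = 4.
y[0] = 1*2 = 2
y[1] = -1*2 + 1*-1 = -3
y[2] = -1*2 + -1*-1 = -1
y[3] = -1*-1 = 1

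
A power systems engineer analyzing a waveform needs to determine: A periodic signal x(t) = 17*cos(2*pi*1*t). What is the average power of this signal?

Average power of A*cos(wt) is A^2/2.
P = 17^2 / 2 = 289/2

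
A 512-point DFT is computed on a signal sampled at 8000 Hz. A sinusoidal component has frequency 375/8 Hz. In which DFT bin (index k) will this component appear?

DFT frequency resolution = f_s/N = 8000/512 = 125/8 Hz
Bin index k = f_signal / resolution = 375/8 / 125/8 = 3
The signal frequency 375/8 Hz falls in DFT bin k = 3.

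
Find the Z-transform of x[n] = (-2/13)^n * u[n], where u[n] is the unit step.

The Z-transform of a^n * u[n] is z/(z-a) for |z| > |a|.
Here a = -2/13, so X(z) = z/(z - (-2/13)) = 13z/(13z + 2)
ROC: |z| > 2/13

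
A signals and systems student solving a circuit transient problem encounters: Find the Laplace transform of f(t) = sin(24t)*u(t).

Standard pair: sin(wt)*u(t) <-> w/(s^2+w^2)
With w = 24: L{sin(24t)*u(t)} = 24/(s^2+576)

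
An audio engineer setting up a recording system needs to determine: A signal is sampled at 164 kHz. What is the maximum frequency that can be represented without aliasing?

The maximum frequency that can be represented without aliasing
is the Nyquist frequency: f_max = f_s / 2 = 164 kHz / 2 = 82 kHz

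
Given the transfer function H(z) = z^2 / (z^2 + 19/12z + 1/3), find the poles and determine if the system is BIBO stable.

Poles are roots of the denominator: z^2 + 19/12z + 1/3 = 0.
Quadratic formula: z = [-(19/12) +/- sqrt((19/12)^2 - 4*(1/3))] / 2
Discriminant = 361/144 - 4/3 = 169/144; sqrt = 13/12.
z = (-19/12 +/- 13/12) / 2 => z = -1/4 or z = -4/3.
|p1| = 4/3, |p2| = 1/4.
For BIBO stability, all poles must lie inside the unit circle (|p| < 1).
System is UNSTABLE since at least one |p| >= 1.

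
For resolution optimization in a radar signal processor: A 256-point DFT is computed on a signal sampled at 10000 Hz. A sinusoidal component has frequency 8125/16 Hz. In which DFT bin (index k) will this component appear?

DFT frequency resolution = f_s/N = 10000/256 = 625/16 Hz
Bin index k = f_signal / resolution = 8125/16 / 625/16 = 13
The signal frequency 8125/16 Hz falls in DFT bin k = 13.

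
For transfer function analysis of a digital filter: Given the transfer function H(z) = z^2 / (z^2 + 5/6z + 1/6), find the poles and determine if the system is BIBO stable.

Poles are roots of the denominator: z^2 + 5/6z + 1/6 = 0.
Quadratic formula: z = [-(5/6) +/- sqrt((5/6)^2 - 4*(1/6))] / 2
Discriminant = 25/36 - 2/3 = 1/36; sqrt = 1/6.
z = (-5/6 +/- 1/6) / 2 => z = -1/3 or z = -1/2.
|p1| = 1/2, |p2| = 1/3.
For BIBO stability, all poles must lie inside the unit circle (|p| < 1).
System is STABLE since both |p| < 1.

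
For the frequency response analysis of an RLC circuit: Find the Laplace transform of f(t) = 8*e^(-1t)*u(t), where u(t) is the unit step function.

Standard Laplace transform pair:
e^(-at)*u(t) <-> 1/(s+a)
With a = 1: L{8*e^(-1t)*u(t)} = 8/(s+1), ROC: Re(s) > -1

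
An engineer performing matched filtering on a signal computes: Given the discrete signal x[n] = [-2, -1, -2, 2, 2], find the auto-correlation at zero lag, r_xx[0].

The auto-correlation at zero lag r_xx[0] equals the signal energy.
r_xx[0] = sum of x[n]^2 = (-2)^2 + (-1)^2 + (-2)^2 + 2^2 + 2^2
= 4 + 1 + 4 + 4 + 4 = 17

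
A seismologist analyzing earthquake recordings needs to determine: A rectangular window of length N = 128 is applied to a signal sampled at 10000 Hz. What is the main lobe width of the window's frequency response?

For a rectangular window of length N,
the main lobe width in frequency is 2*f_s/N.
= 2*10000/128 = 625/4 Hz
This determines the minimum frequency separation for resolving two sinusoids.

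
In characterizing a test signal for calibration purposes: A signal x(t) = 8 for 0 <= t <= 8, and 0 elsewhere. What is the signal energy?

Energy = integral of |x(t)|^2 dt over the signal duration
= 8^2 * 8 = 64 * 8 = 512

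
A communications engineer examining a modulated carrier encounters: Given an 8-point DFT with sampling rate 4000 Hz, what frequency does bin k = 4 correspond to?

The frequency of DFT bin k is: f_k = k * f_s / N
f_4 = 4 * 4000 / 8 = 2000 Hz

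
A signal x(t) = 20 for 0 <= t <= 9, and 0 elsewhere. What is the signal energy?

Energy = integral of |x(t)|^2 dt over the signal duration
= 20^2 * 9 = 400 * 9 = 3600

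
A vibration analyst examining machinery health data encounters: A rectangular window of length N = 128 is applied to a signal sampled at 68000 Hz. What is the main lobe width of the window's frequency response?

For a rectangular window of length N,
the main lobe width in frequency is 2*f_s/N.
= 2*68000/128 = 2125/2 Hz
This determines the minimum frequency separation for resolving two sinusoids.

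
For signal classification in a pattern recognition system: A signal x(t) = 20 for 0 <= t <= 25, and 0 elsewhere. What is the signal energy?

Energy = integral of |x(t)|^2 dt over the signal duration
= 20^2 * 25 = 400 * 25 = 10000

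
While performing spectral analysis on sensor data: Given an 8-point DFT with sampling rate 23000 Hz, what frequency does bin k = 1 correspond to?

The frequency of DFT bin k is: f_k = k * f_s / N
f_1 = 1 * 23000 / 8 = 2875 Hz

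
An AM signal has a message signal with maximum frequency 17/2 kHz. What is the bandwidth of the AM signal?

In AM (double-sideband), the bandwidth is twice the message frequency.
BW = 2 * f_m = 2 * 17/2 kHz = 17 kHz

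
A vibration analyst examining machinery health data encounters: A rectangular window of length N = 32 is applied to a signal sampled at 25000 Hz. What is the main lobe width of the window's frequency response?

For a rectangular window of length N,
the main lobe width in frequency is 2*f_s/N.
= 2*25000/32 = 3125/2 Hz
This determines the minimum frequency separation for resolving two sinusoids.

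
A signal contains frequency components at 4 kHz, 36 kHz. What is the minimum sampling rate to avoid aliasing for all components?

The highest frequency component is f_max = 36 kHz.
Nyquist rate = 2 * f_max = 2 * 36 kHz = 72 kHz.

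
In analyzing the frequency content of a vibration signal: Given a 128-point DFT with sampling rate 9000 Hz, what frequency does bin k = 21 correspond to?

The frequency of DFT bin k is: f_k = k * f_s / N
f_21 = 21 * 9000 / 128 = 23625/16 Hz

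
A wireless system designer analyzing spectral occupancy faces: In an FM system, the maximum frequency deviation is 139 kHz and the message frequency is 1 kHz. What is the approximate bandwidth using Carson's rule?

Carson's rule: BW = 2*(delta_f + f_m)
= 2*(139 + 1) kHz = 280 kHz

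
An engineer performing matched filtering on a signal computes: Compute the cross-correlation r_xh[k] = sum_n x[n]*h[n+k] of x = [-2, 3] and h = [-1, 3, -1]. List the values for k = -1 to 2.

Both sequences indexed from 0 and zero outside their support.
Lags with overlap: k = -1 to 2.
  r_xh[-1] = x[1]*h[0] = -3
  r_xh[0] = x[0]*h[0] + x[1]*h[1] = 11
  r_xh[1] = x[0]*h[1] + x[1]*h[2] = -9
  r_xh[2] = x[0]*h[2] = 2
r_xh = [-3, 11, -9, 2] (for k = -1, ..., 2)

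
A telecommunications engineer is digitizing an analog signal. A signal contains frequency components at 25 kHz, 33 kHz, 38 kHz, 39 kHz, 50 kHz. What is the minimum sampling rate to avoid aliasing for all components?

The highest frequency component is f_max = 50 kHz.
Nyquist rate = 2 * f_max = 2 * 50 kHz = 100 kHz.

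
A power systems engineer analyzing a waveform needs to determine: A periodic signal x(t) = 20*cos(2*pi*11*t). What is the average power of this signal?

Average power of A*cos(wt) is A^2/2.
P = 20^2 / 2 = 400/2 = 200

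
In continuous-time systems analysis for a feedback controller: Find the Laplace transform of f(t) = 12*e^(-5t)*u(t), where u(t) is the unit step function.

Standard Laplace transform pair:
e^(-at)*u(t) <-> 1/(s+a)
With a = 5: L{12*e^(-5t)*u(t)} = 12/(s+5), ROC: Re(s) > -5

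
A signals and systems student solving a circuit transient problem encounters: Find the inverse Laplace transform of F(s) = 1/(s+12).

Standard pair: k/(s+a) <-> k*e^(-at)*u(t)
With k=1, a=12: f(t) = e^(-12t)*u(t)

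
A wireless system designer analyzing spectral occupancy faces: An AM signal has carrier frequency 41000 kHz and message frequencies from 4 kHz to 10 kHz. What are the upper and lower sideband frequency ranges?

Upper sideband (USB) = fc + [fm_low, fm_high] = 41000 + [4, 10] = [41004, 41010] kHz
Lower sideband (LSB) = fc - [fm_high, fm_low] = 41000 - [10, 4] = [40990, 40996] kHz
Total occupied spectrum: 40990 kHz to 41010 kHz (plus carrier at 41000 kHz)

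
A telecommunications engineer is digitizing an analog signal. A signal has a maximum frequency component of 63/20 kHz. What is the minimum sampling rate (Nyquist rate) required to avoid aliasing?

By the Nyquist-Shannon sampling theorem,
the minimum sampling rate (Nyquist rate) must be at least 2 * f_max.
Nyquist rate = 2 * 63/20 kHz = 63/10 kHz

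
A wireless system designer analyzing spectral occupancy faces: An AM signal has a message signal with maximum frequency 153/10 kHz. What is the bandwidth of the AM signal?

In AM (double-sideband), the bandwidth is twice the message frequency.
BW = 2 * f_m = 2 * 153/10 kHz = 153/5 kHz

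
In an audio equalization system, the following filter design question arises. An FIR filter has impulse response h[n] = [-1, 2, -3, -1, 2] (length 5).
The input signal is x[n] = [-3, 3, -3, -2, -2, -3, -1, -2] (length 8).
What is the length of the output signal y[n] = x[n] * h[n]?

For linear convolution, the output length is:
len(y) = len(x) + len(h) - 1 = 8 + 5 - 1 = 12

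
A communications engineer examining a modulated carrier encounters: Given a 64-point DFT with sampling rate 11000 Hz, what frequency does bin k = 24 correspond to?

The frequency of DFT bin k is: f_k = k * f_s / N
f_24 = 24 * 11000 / 64 = 4125 Hz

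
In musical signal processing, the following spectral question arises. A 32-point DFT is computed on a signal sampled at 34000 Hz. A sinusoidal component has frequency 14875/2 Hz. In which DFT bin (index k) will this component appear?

DFT frequency resolution = f_s/N = 34000/32 = 2125/2 Hz
Bin index k = f_signal / resolution = 14875/2 / 2125/2 = 7
The signal frequency 14875/2 Hz falls in DFT bin k = 7.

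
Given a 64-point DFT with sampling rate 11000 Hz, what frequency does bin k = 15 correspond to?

The frequency of DFT bin k is: f_k = k * f_s / N
f_15 = 15 * 11000 / 64 = 20625/8 Hz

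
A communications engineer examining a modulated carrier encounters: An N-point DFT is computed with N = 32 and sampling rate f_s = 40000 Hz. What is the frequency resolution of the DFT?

DFT frequency resolution = f_s / N
= 40000 / 32 = 1250 Hz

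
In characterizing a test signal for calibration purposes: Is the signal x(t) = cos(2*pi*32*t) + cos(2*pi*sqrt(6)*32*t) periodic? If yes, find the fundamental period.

f1 = 32 Hz, f2 = 32*sqrt(6) Hz
Ratio f2/f1 = sqrt(6), which is irrational.
Since the frequency ratio is irrational, no common period exists.
The signal is not periodic.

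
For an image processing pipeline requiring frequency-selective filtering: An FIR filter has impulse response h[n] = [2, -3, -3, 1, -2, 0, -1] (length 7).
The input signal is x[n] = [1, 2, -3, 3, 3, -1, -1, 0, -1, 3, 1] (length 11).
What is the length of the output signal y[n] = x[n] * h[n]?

For linear convolution, the output length is:
len(y) = len(x) + len(h) - 1 = 11 + 7 - 1 = 17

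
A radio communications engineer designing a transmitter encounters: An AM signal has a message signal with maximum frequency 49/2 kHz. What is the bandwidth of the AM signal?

In AM (double-sideband), the bandwidth is twice the message frequency.
BW = 2 * f_m = 2 * 49/2 kHz = 49 kHz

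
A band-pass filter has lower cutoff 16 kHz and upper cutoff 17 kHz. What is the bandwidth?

Bandwidth = f_high - f_low
= 17 kHz - 16 kHz = 1 kHz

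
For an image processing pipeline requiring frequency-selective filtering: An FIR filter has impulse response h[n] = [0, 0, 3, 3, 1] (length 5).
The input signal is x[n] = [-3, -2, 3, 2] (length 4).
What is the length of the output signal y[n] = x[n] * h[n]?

For linear convolution, the output length is:
len(y) = len(x) + len(h) - 1 = 4 + 5 - 1 = 8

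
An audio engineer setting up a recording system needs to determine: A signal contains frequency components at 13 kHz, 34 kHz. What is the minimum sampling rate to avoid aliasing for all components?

The highest frequency component is f_max = 34 kHz.
Nyquist rate = 2 * f_max = 2 * 34 kHz = 68 kHz.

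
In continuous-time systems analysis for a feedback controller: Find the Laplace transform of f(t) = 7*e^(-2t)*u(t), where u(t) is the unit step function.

Standard Laplace transform pair:
e^(-at)*u(t) <-> 1/(s+a)
With a = 2: L{7*e^(-2t)*u(t)} = 7/(s+2), ROC: Re(s) > -2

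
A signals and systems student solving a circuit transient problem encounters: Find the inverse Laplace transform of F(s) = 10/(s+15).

Standard pair: k/(s+a) <-> k*e^(-at)*u(t)
With k=10, a=15: f(t) = 10*e^(-15t)*u(t)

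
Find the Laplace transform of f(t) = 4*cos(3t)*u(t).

Standard pair: cos(wt)*u(t) <-> s/(s^2+w^2)
With w = 3: L{4*cos(3t)*u(t)} = 4s/(s^2+9)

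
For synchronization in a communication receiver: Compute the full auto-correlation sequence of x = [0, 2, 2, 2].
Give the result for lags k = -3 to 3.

r_xx[k] = sum_m x[m]*x[m+k], indexed from 0, for k = -3 to 3:
  r_xx[-3] = x[3]*x[0] = 0
  r_xx[-2] = x[2]*x[0] + x[3]*x[1] = 4
  r_xx[-1] = x[1]*x[0] + x[2]*x[1] + x[3]*x[2] = 8
  r_xx[0] = x[0]*x[0] + x[1]*x[1] + x[2]*x[2] + x[3]*x[3] = 12
  r_xx[1] = x[0]*x[1] + x[1]*x[2] + x[2]*x[3] = 8
  r_xx[2] = x[0]*x[2] + x[1]*x[3] = 4
  r_xx[3] = x[0]*x[3] = 0
r_xx = [0, 4, 8, 12, 8, 4, 0]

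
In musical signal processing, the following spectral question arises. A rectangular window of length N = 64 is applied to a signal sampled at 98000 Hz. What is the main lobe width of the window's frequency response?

For a rectangular window of length N,
the main lobe width in frequency is 2*f_s/N.
= 2*98000/64 = 6125/2 Hz
This determines the minimum frequency separation for resolving two sinusoids.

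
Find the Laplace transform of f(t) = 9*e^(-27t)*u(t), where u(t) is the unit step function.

Standard Laplace transform pair:
e^(-at)*u(t) <-> 1/(s+a)
With a = 27: L{9*e^(-27t)*u(t)} = 9/(s+27), ROC: Re(s) > -27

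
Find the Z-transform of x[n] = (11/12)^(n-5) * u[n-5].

Time-shifting property: if X(z) = Z{x[n]}, then Z{x[n-d]} = z^(-d) * X(z)
X(z) = z/(z - 11/12) for x[n] = (11/12)^n * u[n]
Z{x[n-5]} = z^(-5) * z/(z - 11/12) = z^(-4)/(z - 11/12)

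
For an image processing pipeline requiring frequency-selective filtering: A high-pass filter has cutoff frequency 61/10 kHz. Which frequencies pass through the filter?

A high-pass filter passes all frequencies above the cutoff frequency 61/10 kHz and attenuates lower frequencies.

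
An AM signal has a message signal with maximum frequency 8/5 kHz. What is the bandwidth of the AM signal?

In AM (double-sideband), the bandwidth is twice the message frequency.
BW = 2 * f_m = 2 * 8/5 kHz = 16/5 kHz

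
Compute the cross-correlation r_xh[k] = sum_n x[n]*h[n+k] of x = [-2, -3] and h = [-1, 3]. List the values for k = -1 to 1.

Both sequences indexed from 0 and zero outside their support.
Lags with overlap: k = -1 to 1.
  r_xh[-1] = x[1]*h[0] = 3
  r_xh[0] = x[0]*h[0] + x[1]*h[1] = -7
  r_xh[1] = x[0]*h[1] = -6
r_xh = [3, -7, -6] (for k = -1, ..., 1)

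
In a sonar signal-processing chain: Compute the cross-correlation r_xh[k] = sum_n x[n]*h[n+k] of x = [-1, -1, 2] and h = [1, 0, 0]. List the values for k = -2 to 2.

Both sequences indexed from 0 and zero outside their support.
Lags with overlap: k = -2 to 2.
  r_xh[-2] = x[2]*h[0] = 2
  r_xh[-1] = x[1]*h[0] + x[2]*h[1] = -1
  r_xh[0] = x[0]*h[0] + x[1]*h[1] + x[2]*h[2] = -1
  r_xh[1] = x[0]*h[1] + x[1]*h[2] = 0
  r_xh[2] = x[0]*h[2] = 0
r_xh = [2, -1, -1, 0, 0] (for k = -2, ..., 2)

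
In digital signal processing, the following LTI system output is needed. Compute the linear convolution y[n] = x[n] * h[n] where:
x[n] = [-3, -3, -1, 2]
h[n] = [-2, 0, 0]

y[n] = sum_k x[k]*h[n-k]. Output length = len(x) + len(h) - 1 = 4 + 3 - 1 = 6.
y[0] = -3*-2 = 6
y[1] = -3*-2 + -3*0 = 6
y[2] = -1*-2 + -3*0 + -3*0 = 2
y[3] = 2*-2 + -1*0 + -3*0 = -4
y[4] = 2*0 + -1*0 = 0
y[5] = 2*0 = 0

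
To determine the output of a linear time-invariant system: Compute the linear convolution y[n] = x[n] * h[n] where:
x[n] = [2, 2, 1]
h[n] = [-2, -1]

y[n] = sum_k x[k]*h[n-k]. Output length = len(x) + len(h) - 1 = 3 + 2 - 1 = 4.
y[0] = 2*-2 = -4
y[1] = 2*-2 + 2*-1 = -6
y[2] = 1*-2 + 2*-1 = -4
y[3] = 1*-1 = -1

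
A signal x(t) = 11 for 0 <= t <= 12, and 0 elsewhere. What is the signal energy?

Energy = integral of |x(t)|^2 dt over the signal duration
= 11^2 * 12 = 121 * 12 = 1452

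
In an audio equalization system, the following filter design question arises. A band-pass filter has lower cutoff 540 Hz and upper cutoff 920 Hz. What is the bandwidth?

Bandwidth = f_high - f_low
= 920 Hz - 540 Hz = 380 Hz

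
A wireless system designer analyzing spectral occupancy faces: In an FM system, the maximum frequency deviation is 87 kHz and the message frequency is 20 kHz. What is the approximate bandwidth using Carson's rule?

Carson's rule: BW = 2*(delta_f + f_m)
= 2*(87 + 20) kHz = 214 kHz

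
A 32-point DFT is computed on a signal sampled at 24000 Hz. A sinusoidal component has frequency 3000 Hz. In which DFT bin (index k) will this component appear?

DFT frequency resolution = f_s/N = 24000/32 = 750 Hz
Bin index k = f_signal / resolution = 3000 / 750 = 4
The signal frequency 3000 Hz falls in DFT bin k = 4.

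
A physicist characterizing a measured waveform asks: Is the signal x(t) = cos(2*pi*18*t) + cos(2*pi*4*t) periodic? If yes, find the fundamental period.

f1 = 18 Hz, f2 = 4 Hz
Period T1 = 1/18, T2 = 1/4
Ratio T1/T2 = 4/18, which is rational.
The signal is periodic with fundamental period T = 1/GCD(18,4) = 1/2 s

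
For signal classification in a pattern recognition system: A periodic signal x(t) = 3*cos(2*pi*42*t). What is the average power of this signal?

Average power of A*cos(wt) is A^2/2.
P = 3^2 / 2 = 9/2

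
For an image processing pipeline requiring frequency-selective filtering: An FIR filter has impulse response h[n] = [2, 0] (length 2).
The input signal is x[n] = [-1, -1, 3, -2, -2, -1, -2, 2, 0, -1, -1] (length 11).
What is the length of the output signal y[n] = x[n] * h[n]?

For linear convolution, the output length is:
len(y) = len(x) + len(h) - 1 = 11 + 2 - 1 = 12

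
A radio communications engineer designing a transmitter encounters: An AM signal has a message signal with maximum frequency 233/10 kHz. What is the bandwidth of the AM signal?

In AM (double-sideband), the bandwidth is twice the message frequency.
BW = 2 * f_m = 2 * 233/10 kHz = 233/5 kHz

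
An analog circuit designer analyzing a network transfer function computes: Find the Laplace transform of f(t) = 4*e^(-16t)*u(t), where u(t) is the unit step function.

Standard Laplace transform pair:
e^(-at)*u(t) <-> 1/(s+a)
With a = 16: L{4*e^(-16t)*u(t)} = 4/(s+16), ROC: Re(s) > -16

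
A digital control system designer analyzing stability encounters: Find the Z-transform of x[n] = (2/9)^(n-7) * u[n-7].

Time-shifting property: if X(z) = Z{x[n]}, then Z{x[n-d]} = z^(-d) * X(z)
X(z) = z/(z - 2/9) for x[n] = (2/9)^n * u[n]
Z{x[n-7]} = z^(-7) * z/(z - 2/9) = z^(-6)/(z - 2/9)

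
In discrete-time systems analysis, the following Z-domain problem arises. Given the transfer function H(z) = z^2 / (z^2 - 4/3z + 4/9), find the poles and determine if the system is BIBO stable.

Poles are roots of the denominator: z^2 - 4/3z + 4/9 = 0.
Quadratic formula: z = [-(-4/3) +/- sqrt((-4/3)^2 - 4*(4/9))] / 2
Discriminant = 16/9 - 16/9 = 0; sqrt = 0.
z = (4/3 +/- 0) / 2 = 2/3 (repeated root).
|p1| = 2/3, |p2| = 2/3.
For BIBO stability, all poles must lie inside the unit circle (|p| < 1).
System is STABLE since both |p| < 1.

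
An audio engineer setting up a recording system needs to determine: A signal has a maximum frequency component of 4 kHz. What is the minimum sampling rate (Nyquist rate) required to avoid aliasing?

By the Nyquist-Shannon sampling theorem,
the minimum sampling rate (Nyquist rate) must be at least 2 * f_max.
Nyquist rate = 2 * 4 kHz = 8 kHz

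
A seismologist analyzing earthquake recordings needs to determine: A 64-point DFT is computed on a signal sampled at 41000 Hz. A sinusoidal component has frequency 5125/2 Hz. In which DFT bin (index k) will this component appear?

DFT frequency resolution = f_s/N = 41000/64 = 5125/8 Hz
Bin index k = f_signal / resolution = 5125/2 / 5125/8 = 4
The signal frequency 5125/2 Hz falls in DFT bin k = 4.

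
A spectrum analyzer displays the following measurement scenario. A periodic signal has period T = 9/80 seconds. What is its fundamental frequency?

The fundamental frequency is the reciprocal of the period.
f = 1/T = 1/(9/80) = 80/9 Hz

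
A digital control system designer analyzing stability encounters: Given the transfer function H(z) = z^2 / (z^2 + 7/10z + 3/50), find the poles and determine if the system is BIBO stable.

Poles are roots of the denominator: z^2 + 7/10z + 3/50 = 0.
Quadratic formula: z = [-(7/10) +/- sqrt((7/10)^2 - 4*(3/50))] / 2
Discriminant = 49/100 - 6/25 = 1/4; sqrt = 1/2.
z = (-7/10 +/- 1/2) / 2 => z = -1/10 or z = -3/5.
|p1| = 1/10, |p2| = 3/5.
For BIBO stability, all poles must lie inside the unit circle (|p| < 1).
System is STABLE since both |p| < 1.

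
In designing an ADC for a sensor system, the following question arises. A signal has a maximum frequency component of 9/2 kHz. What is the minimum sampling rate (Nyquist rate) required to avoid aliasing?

By the Nyquist-Shannon sampling theorem,
the minimum sampling rate (Nyquist rate) must be at least 2 * f_max.
Nyquist rate = 2 * 9/2 kHz = 9 kHz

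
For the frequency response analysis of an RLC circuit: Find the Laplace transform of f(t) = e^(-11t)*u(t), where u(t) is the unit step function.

Standard Laplace transform pair:
e^(-at)*u(t) <-> 1/(s+a)
With a = 11: L{e^(-11t)*u(t)} = 1/(s+11), ROC: Re(s) > -11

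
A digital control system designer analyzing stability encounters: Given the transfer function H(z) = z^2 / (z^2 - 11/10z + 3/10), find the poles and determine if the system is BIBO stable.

Poles are roots of the denominator: z^2 - 11/10z + 3/10 = 0.
Quadratic formula: z = [-(-11/10) +/- sqrt((-11/10)^2 - 4*(3/10))] / 2
Discriminant = 121/100 - 6/5 = 1/100; sqrt = 1/10.
z = (11/10 +/- 1/10) / 2 => z = 3/5 or z = 1/2.
|p1| = 1/2, |p2| = 3/5.
For BIBO stability, all poles must lie inside the unit circle (|p| < 1).
System is STABLE since both |p| < 1.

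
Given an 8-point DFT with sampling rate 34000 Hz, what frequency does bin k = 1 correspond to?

The frequency of DFT bin k is: f_k = k * f_s / N
f_1 = 1 * 34000 / 8 = 4250 Hz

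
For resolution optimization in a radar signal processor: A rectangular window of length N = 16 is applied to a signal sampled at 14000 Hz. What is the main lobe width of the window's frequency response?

For a rectangular window of length N,
the main lobe width in frequency is 2*f_s/N.
= 2*14000/16 = 1750 Hz
This determines the minimum frequency separation for resolving two sinusoids.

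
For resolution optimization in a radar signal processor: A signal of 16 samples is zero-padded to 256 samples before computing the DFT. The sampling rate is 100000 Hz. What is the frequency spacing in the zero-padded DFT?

Original DFT: N = 16, resolution = f_s/N = 100000/16 = 6250 Hz
Zero-padded DFT: N = 256, resolution = f_s/N = 100000/256 = 3125/8 Hz
Zero-padding interpolates the spectrum (finer frequency grid)
but does NOT improve the true spectral resolution (ability to resolve close frequencies).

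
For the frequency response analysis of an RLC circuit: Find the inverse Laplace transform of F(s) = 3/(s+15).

Standard pair: k/(s+a) <-> k*e^(-at)*u(t)
With k=3, a=15: f(t) = 3*e^(-15t)*u(t)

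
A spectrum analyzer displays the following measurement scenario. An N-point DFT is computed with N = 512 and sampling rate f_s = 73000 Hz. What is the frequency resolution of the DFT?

DFT frequency resolution = f_s / N
= 73000 / 512 = 9125/64 Hz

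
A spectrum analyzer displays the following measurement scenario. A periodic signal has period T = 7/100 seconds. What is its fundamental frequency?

The fundamental frequency is the reciprocal of the period.
f = 1/T = 1/(7/100) = 100/7 Hz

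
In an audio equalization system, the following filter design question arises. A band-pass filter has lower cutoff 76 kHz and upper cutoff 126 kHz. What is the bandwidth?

Bandwidth = f_high - f_low
= 126 kHz - 76 kHz = 50 kHz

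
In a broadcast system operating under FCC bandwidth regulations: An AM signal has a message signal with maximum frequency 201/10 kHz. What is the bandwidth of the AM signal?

In AM (double-sideband), the bandwidth is twice the message frequency.
BW = 2 * f_m = 2 * 201/10 kHz = 201/5 kHz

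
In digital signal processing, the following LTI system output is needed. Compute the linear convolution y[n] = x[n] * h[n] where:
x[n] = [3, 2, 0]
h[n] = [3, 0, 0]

y[n] = sum_k x[k]*h[n-k]. Output length = len(x) + len(h) - 1 = 3 + 3 - 1 = 5.
y[0] = 3*3 = 9
y[1] = 2*3 + 3*0 = 6
y[2] = 0*3 + 2*0 + 3*0 = 0
y[3] = 0*0 + 2*0 = 0
y[4] = 0*0 = 0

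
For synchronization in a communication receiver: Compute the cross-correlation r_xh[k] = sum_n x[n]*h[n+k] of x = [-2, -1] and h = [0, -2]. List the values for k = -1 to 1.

Both sequences indexed from 0 and zero outside their support.
Lags with overlap: k = -1 to 1.
  r_xh[-1] = x[1]*h[0] = 0
  r_xh[0] = x[0]*h[0] + x[1]*h[1] = 2
  r_xh[1] = x[0]*h[1] = 4
r_xh = [0, 2, 4] (for k = -1, ..., 1)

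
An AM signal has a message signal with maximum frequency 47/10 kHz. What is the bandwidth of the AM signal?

In AM (double-sideband), the bandwidth is twice the message frequency.
BW = 2 * f_m = 2 * 47/10 kHz = 47/5 kHz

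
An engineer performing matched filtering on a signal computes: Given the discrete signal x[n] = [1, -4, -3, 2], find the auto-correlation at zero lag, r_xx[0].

The auto-correlation at zero lag r_xx[0] equals the signal energy.
r_xx[0] = sum of x[n]^2 = 1^2 + (-4)^2 + (-3)^2 + 2^2
= 1 + 16 + 9 + 4 = 30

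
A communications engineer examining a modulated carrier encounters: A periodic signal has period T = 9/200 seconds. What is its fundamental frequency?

The fundamental frequency is the reciprocal of the period.
f = 1/T = 1/(9/200) = 200/9 Hz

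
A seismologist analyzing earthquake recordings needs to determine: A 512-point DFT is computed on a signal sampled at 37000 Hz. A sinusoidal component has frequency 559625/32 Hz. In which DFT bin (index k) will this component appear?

DFT frequency resolution = f_s/N = 37000/512 = 4625/64 Hz
Bin index k = f_signal / resolution = 559625/32 / 4625/64 = 242
The signal frequency 559625/32 Hz falls in DFT bin k = 242.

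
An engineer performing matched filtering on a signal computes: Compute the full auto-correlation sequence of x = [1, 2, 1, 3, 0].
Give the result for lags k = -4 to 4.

r_xx[k] = sum_m x[m]*x[m+k], indexed from 0, for k = -4 to 4:
  r_xx[-4] = x[4]*x[0] = 0
  r_xx[-3] = x[3]*x[0] + x[4]*x[1] = 3
  r_xx[-2] = x[2]*x[0] + x[3]*x[1] + x[4]*x[2] = 7
  r_xx[-1] = x[1]*x[0] + x[2]*x[1] + x[3]*x[2] + x[4]*x[3] = 7
  r_xx[0] = x[0]*x[0] + x[1]*x[1] + x[2]*x[2] + x[3]*x[3] + x[4]*x[4] = 15
  r_xx[1] = x[0]*x[1] + x[1]*x[2] + x[2]*x[3] + x[3]*x[4] = 7
  r_xx[2] = x[0]*x[2] + x[1]*x[3] + x[2]*x[4] = 7
  r_xx[3] = x[0]*x[3] + x[1]*x[4] = 3
  r_xx[4] = x[0]*x[4] = 0
r_xx = [0, 3, 7, 7, 15, 7, 7, 3, 0]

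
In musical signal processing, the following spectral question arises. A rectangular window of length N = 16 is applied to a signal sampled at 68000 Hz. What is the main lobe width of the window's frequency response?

For a rectangular window of length N,
the main lobe width in frequency is 2*f_s/N.
= 2*68000/16 = 8500 Hz
This determines the minimum frequency separation for resolving two sinusoids.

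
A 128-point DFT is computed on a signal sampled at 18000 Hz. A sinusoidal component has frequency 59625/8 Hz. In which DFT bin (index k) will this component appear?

DFT frequency resolution = f_s/N = 18000/128 = 1125/8 Hz
Bin index k = f_signal / resolution = 59625/8 / 1125/8 = 53
The signal frequency 59625/8 Hz falls in DFT bin k = 53.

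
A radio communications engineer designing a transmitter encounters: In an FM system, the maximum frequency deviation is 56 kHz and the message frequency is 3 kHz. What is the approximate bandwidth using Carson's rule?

Carson's rule: BW = 2*(delta_f + f_m)
= 2*(56 + 3) kHz = 118 kHz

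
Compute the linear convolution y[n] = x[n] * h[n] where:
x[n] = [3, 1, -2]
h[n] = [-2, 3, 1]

y[n] = sum_k x[k]*h[n-k]. Output length = len(x) + len(h) - 1 = 3 + 3 - 1 = 5.
y[0] = 3*-2 = -6
y[1] = 1*-2 + 3*3 = 7
y[2] = -2*-2 + 1*3 + 3*1 = 10
y[3] = -2*3 + 1*1 = -5
y[4] = -2*1 = -2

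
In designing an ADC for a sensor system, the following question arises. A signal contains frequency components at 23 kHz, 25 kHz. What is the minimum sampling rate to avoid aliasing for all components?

The highest frequency component is f_max = 25 kHz.
Nyquist rate = 2 * f_max = 2 * 25 kHz = 50 kHz.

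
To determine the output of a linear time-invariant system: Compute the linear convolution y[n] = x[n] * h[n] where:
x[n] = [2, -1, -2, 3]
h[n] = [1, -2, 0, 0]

y[n] = sum_k x[k]*h[n-k]. Output length = len(x) + len(h) - 1 = 4 + 4 - 1 = 7.
y[0] = 2*1 = 2
y[1] = -1*1 + 2*-2 = -5
y[2] = -2*1 + -1*-2 + 2*0 = 0
y[3] = 3*1 + -2*-2 + -1*0 + 2*0 = 7
y[4] = 3*-2 + -2*0 + -1*0 = -6
y[5] = 3*0 + -2*0 = 0
y[6] = 3*0 = 0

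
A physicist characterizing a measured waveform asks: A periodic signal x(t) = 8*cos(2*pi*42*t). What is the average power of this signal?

Average power of A*cos(wt) is A^2/2.
P = 8^2 / 2 = 64/2 = 32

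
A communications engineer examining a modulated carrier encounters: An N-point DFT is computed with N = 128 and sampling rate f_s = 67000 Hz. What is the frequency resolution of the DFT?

DFT frequency resolution = f_s / N
= 67000 / 128 = 8375/16 Hz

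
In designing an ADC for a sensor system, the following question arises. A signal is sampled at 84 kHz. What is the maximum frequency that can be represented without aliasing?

The maximum frequency that can be represented without aliasing
is the Nyquist frequency: f_max = f_s / 2 = 84 kHz / 2 = 42 kHz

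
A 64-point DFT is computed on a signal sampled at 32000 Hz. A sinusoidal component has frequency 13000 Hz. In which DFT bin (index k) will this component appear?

DFT frequency resolution = f_s/N = 32000/64 = 500 Hz
Bin index k = f_signal / resolution = 13000 / 500 = 26
The signal frequency 13000 Hz falls in DFT bin k = 26.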